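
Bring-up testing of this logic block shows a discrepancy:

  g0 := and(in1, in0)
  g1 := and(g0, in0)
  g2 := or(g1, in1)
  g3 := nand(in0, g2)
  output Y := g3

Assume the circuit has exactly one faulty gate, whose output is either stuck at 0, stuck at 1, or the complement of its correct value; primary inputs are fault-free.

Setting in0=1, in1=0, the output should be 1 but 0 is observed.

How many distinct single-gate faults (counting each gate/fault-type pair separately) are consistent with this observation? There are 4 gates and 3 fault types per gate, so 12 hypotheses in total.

Fault-free: g0=0, g1=0, g2=0, g3=1 → 1. Observed 0.
  g0 stuck-at-0: output 1 ✗
  g0 stuck-at-1: output 0 ✓
  g0 inverted output: output 0 ✓
  g1 stuck-at-0: output 1 ✗
  g1 stuck-at-1: output 0 ✓
  g1 inverted output: output 0 ✓
  g2 stuck-at-0: output 1 ✗
  g2 stuck-at-1: output 0 ✓
  g2 inverted output: output 0 ✓
  g3 stuck-at-0: output 0 ✓
  g3 stuck-at-1: output 1 ✗
  g3 inverted output: output 0 ✓
Consistent faults: {g0 stuck-at-1, g0 inverted output, g1 stuck-at-1, g1 inverted output, g2 stuck-at-1, g2 inverted output, g3 stuck-at-0, g3 inverted output} — 8 in all.

8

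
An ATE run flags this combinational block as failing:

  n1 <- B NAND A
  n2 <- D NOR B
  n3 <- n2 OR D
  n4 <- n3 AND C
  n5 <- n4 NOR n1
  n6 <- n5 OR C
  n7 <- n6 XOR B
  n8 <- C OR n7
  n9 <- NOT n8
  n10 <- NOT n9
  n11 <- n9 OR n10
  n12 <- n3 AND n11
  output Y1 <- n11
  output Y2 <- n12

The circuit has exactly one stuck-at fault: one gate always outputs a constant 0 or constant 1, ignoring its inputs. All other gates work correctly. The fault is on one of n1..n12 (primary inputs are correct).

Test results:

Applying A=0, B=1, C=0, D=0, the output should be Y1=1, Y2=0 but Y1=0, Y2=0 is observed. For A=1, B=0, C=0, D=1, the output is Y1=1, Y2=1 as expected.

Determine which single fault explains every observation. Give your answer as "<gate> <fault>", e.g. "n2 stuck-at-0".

n10 stuck-at-0

Fault-free values for test 1 (A=0, B=1, C=0, D=0): n1=1, n2=0, n3=0, n4=0, n5=0, n6=0, n7=1, n8=1, n9=0, n10=1, n11=1, n12=0, giving Y1=1, Y2=0. Observed Y1=0, Y2=0.
Test 1: faults giving observed Y1=0, Y2=0 are {n10 stuck-at-0, n11 stuck-at-0}.
Test 2 (A=1, B=0, C=0, D=1): fault-free n1=1, n2=0, n3=1, n4=0, n5=0, n6=0, n7=0, n8=0, n9=1, n10=0, n11=1, n12=1 → Y1=1, Y2=1; observed Y1=1, Y2=1. Eliminates n11 stuck-at-0.
Only n10 stuck-at-0 is consistent with every test.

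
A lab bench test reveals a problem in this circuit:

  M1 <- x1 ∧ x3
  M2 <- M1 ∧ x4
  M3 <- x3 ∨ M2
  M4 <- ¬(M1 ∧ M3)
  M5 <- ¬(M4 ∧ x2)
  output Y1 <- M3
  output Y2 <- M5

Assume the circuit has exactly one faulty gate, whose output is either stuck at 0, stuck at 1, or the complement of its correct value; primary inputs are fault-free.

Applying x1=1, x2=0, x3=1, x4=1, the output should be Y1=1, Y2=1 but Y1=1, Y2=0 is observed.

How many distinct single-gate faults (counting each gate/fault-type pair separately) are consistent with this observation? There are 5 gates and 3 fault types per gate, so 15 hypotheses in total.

Fault-free: M1=1, M2=1, M3=1, M4=0, M5=1 → Y1=1, Y2=1. Observed Y1=1, Y2=0.
  M1: none of the 3 fault types match ✗
  M2: none of the 3 fault types match ✗
  M3: none of the 3 fault types match ✗
  M4: none of the 3 fault types match ✗
  M5: stuck-at-0, inverted output ✓; others ✗
Consistent faults: {M5 stuck-at-0, M5 inverted output} — 2 in all.

2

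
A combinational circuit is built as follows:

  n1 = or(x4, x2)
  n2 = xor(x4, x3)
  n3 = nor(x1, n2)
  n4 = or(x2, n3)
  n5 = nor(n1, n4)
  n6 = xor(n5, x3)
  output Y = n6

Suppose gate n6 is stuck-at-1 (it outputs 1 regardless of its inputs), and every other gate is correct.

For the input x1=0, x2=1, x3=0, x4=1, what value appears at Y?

Propagate with n6 forced: n1=1, n2=1, n3=0, n4=1, n5=0, n6=1 [stuck-at-1].
So Y = 1. (Without the fault it would be 0.)

1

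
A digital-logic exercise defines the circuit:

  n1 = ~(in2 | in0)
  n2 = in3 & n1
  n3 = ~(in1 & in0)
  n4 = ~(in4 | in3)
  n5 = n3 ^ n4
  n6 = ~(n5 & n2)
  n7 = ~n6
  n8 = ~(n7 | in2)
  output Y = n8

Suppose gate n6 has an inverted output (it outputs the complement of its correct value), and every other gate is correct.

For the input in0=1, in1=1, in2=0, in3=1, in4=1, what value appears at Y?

Propagate with n6 forced: n1=0, n2=0, n3=0, n4=0, n5=0, n6=0 [inverted output], n7=1, n8=0.
So Y = 0. (Without the fault it would be 1.)

0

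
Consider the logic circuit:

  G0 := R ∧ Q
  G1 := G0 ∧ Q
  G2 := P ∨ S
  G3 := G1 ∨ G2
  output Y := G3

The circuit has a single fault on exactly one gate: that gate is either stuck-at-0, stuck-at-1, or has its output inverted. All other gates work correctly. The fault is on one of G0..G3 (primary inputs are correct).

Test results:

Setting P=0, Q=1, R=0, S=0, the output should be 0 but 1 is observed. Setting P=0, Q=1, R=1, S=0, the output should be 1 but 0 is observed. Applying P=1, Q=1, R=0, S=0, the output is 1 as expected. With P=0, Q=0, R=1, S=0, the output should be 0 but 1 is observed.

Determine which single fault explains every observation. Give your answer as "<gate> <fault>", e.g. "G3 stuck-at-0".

G1 inverted output

Fault-free values for test 1 (P=0, Q=1, R=0, S=0): G0=0, G1=0, G2=0, G3=0, giving Y=0. Observed 1.
Test 1: faults giving observed 1 are {G0 stuck-at-1, G0 inverted output, G1 stuck-at-1, G1 inverted output, G2 stuck-at-1, G2 inverted output, G3 stuck-at-1, G3 inverted output}.
Test 2 (P=0, Q=1, R=1, S=0): fault-free G0=1, G1=1, G2=0, G3=1 → 1; observed 0. Eliminates G0 stuck-at-1, G1 stuck-at-1, G2 stuck-at-1, G2 inverted output, G3 stuck-at-1.
Test 3 (P=1, Q=1, R=0, S=0): fault-free G0=0, G1=0, G2=1, G3=1 → 1; observed 1. Eliminates G3 inverted output.
Test 4 (P=0, Q=0, R=1, S=0): fault-free G0=0, G1=0, G2=0, G3=0 → 0; observed 1. Eliminates G0 inverted output.
Only G1 inverted output is consistent with every test.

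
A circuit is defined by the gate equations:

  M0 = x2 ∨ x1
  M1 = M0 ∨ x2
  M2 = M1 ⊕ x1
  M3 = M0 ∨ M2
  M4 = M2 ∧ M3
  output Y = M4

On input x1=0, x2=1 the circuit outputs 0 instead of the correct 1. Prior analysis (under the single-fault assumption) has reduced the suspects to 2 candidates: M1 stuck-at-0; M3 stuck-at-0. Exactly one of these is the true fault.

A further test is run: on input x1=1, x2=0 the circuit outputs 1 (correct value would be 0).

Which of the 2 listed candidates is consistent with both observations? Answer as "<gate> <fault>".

M1 stuck-at-0

Evaluate each candidate on input x1=1, x2=0:
  M1 stuck-at-0: M0=1, M1=0 [stuck-at-0], M2=1, M3=1, M4=1 → 1 — matches
  M3 stuck-at-0: M0=1, M1=1, M2=0, M3=0 [stuck-at-0], M4=0 → 0 — eliminated
Only M1 stuck-at-0 reproduces the observed 1.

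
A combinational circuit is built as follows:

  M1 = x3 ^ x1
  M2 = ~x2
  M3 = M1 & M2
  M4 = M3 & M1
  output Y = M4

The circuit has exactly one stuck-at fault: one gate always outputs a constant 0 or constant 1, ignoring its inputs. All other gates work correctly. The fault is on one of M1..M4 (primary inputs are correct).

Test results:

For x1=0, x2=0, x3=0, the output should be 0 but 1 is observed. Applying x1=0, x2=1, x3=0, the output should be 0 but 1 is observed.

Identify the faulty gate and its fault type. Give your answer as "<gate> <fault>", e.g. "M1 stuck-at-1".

M4 stuck-at-1

Fault-free values for test 1 (x1=0, x2=0, x3=0): M1=0, M2=1, M3=0, M4=0, giving Y=0. Observed 1.
Test 1: faults giving observed 1 are {M1 stuck-at-1, M4 stuck-at-1}.
Test 2 (x1=0, x2=1, x3=0): fault-free M1=0, M2=0, M3=0, M4=0 → 0; observed 1. Eliminates M1 stuck-at-1.
Only M4 stuck-at-1 is consistent with every test.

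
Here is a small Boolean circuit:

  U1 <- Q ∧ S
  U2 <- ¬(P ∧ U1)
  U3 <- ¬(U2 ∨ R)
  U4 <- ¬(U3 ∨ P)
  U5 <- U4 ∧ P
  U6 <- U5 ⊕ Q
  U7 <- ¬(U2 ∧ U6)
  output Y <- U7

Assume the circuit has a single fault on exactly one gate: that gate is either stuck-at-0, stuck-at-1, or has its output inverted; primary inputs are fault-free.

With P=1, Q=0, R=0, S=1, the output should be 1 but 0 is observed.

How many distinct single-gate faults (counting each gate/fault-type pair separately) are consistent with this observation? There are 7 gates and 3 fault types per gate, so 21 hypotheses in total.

8

Fault-free: U1=0, U2=1, U3=0, U4=0, U5=0, U6=0, U7=1 → 1. Observed 0.
  U1: none of the 3 fault types match ✗
  U2: none of the 3 fault types match ✗
  U3: none of the 3 fault types match ✗
  U4: stuck-at-1, inverted output ✓; others ✗
  U5: stuck-at-1, inverted output ✓; others ✗
  U6: stuck-at-1, inverted output ✓; others ✗
  U7: stuck-at-0, inverted output ✓; others ✗
Consistent faults: {U4 stuck-at-1, U4 inverted output, U5 stuck-at-1, U5 inverted output, U6 stuck-at-1, U6 inverted output, U7 stuck-at-0, U7 inverted output} — 8 in all.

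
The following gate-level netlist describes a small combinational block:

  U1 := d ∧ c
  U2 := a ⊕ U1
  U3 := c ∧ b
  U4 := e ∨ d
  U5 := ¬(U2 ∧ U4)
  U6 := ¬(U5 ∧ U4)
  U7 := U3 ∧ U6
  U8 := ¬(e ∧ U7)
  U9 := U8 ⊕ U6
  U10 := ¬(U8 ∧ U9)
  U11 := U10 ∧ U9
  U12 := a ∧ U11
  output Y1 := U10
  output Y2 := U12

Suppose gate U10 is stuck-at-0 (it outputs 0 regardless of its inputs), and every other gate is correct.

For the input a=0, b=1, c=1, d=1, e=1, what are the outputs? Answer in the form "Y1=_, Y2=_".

Y1=0, Y2=0

Propagate with U10 forced: U1=1, U2=1, U3=1, U4=1, U5=0, U6=1, U7=1, U8=0, U9=1, U10=0 [stuck-at-0], U11=0, U12=0.
So the outputs are Y1=0, Y2=0. (Without the fault they would be Y1=1, Y2=0.)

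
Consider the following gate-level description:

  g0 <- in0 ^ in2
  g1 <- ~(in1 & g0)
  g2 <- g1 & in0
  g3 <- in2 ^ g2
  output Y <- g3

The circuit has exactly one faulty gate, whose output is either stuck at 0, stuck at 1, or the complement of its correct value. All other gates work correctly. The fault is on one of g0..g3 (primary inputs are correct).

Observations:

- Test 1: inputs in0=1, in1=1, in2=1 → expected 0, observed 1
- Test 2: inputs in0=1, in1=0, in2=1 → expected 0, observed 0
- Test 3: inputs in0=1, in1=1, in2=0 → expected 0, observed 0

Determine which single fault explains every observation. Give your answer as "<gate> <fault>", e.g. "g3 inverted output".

Fault-free values for test 1 (in0=1, in1=1, in2=1): g0=0, g1=1, g2=1, g3=0, giving Y=0. Observed 1.
Test 1: faults giving observed 1 are {g0 stuck-at-1, g0 inverted output, g1 stuck-at-0, g1 inverted output, g2 stuck-at-0, g2 inverted output, g3 stuck-at-1, g3 inverted output}.
Test 2 (in0=1, in1=0, in2=1): fault-free g0=0, g1=1, g2=1, g3=0 → 0; observed 0. Eliminates g1 stuck-at-0, g1 inverted output, g2 stuck-at-0, g2 inverted output, g3 stuck-at-1, g3 inverted output.
Test 3 (in0=1, in1=1, in2=0): fault-free g0=1, g1=0, g2=0, g3=0 → 0; observed 0. Eliminates g0 inverted output.
Only g0 stuck-at-1 is consistent with every test.

g0 stuck-at-1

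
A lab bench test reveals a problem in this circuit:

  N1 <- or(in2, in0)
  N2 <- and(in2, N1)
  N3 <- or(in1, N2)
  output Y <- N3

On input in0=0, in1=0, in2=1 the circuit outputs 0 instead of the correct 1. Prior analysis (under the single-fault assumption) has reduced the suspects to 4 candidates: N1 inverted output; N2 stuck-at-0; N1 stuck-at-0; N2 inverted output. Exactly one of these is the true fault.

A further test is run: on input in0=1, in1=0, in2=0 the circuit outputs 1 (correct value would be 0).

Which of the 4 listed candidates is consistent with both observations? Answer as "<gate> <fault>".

N2 inverted output

Evaluate each candidate on input in0=1, in1=0, in2=0:
  N1 inverted output: N1=0 [inverted output], N2=0, N3=0 → 0 — eliminated
  N2 stuck-at-0: N1=1, N2=0 [stuck-at-0], N3=0 → 0 — eliminated
  N1 stuck-at-0: N1=0 [stuck-at-0], N2=0, N3=0 → 0 — eliminated
  N2 inverted output: N1=1, N2=1 [inverted output], N3=1 → 1 — matches
Only N2 inverted output reproduces the observed 1.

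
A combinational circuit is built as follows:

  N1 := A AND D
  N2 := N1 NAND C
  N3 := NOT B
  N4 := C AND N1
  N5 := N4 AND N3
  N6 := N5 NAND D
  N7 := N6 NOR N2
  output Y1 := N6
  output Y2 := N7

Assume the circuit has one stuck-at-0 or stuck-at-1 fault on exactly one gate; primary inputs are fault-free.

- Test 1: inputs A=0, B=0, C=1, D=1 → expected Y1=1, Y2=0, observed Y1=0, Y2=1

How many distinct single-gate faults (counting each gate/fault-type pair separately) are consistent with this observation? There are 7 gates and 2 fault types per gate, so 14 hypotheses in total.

Fault-free: N1=0, N2=1, N3=1, N4=0, N5=0, N6=1, N7=0 → Y1=1, Y2=0. Observed Y1=0, Y2=1.
  N1 stuck-at-0: output Y1=1, Y2=0 ✗
  N1 stuck-at-1: output Y1=0, Y2=1 ✓
  N2 stuck-at-0: output Y1=1, Y2=0 ✗
  N2 stuck-at-1: output Y1=1, Y2=0 ✗
  N3 stuck-at-0: output Y1=1, Y2=0 ✗
  N3 stuck-at-1: output Y1=1, Y2=0 ✗
  N4 stuck-at-0: output Y1=1, Y2=0 ✗
  N4 stuck-at-1: output Y1=0, Y2=0 ✗
  N5 stuck-at-0: output Y1=1, Y2=0 ✗
  N5 stuck-at-1: output Y1=0, Y2=0 ✗
  N6 stuck-at-0: output Y1=0, Y2=0 ✗
  N6 stuck-at-1: output Y1=1, Y2=0 ✗
  N7 stuck-at-0: output Y1=1, Y2=0 ✗
  N7 stuck-at-1: output Y1=1, Y2=1 ✗
Consistent faults: {N1 stuck-at-1} — 1 in all.

1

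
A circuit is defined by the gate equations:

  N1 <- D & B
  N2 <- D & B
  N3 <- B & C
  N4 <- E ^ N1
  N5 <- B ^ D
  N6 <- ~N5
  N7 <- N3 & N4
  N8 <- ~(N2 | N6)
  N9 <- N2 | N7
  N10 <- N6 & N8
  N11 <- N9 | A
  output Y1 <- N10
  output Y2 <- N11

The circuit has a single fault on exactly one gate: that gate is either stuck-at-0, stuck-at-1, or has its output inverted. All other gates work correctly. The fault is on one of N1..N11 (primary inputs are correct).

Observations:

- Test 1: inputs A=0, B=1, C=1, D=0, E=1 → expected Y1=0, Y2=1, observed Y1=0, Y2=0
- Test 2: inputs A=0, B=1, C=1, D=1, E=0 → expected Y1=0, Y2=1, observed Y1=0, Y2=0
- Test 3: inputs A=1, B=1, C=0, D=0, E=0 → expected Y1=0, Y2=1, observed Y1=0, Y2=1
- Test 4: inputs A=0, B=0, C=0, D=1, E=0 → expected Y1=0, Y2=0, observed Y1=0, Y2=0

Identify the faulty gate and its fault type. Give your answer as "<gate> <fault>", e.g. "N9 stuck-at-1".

Fault-free values for test 1 (A=0, B=1, C=1, D=0, E=1): N1=0, N2=0, N3=1, N4=1, N5=1, N6=0, N7=1, N8=1, N9=1, N10=0, N11=1, giving Y1=0, Y2=1. Observed Y1=0, Y2=0.
Test 1: faults giving observed Y1=0, Y2=0 are {N1 stuck-at-1, N1 inverted output, N3 stuck-at-0, N3 inverted output, N4 stuck-at-0, N4 inverted output, N7 stuck-at-0, N7 inverted output, N9 stuck-at-0, N9 inverted output, N11 stuck-at-0, N11 inverted output}.
Test 2 (A=0, B=1, C=1, D=1, E=0): fault-free N1=1, N2=1, N3=1, N4=1, N5=0, N6=1, N7=1, N8=0, N9=1, N10=0, N11=1 → Y1=0, Y2=1; observed Y1=0, Y2=0. Eliminates N1 stuck-at-1, N1 inverted output, N3 stuck-at-0, N3 inverted output, N4 stuck-at-0, N4 inverted output, N7 stuck-at-0, N7 inverted output.
Test 3 (A=1, B=1, C=0, D=0, E=0): fault-free N1=0, N2=0, N3=0, N4=0, N5=1, N6=0, N7=0, N8=1, N9=0, N10=0, N11=1 → Y1=0, Y2=1; observed Y1=0, Y2=1. Eliminates N11 stuck-at-0, N11 inverted output.
Test 4 (A=0, B=0, C=0, D=1, E=0): fault-free N1=0, N2=0, N3=0, N4=0, N5=1, N6=0, N7=0, N8=1, N9=0, N10=0, N11=0 → Y1=0, Y2=0; observed Y1=0, Y2=0. Eliminates N9 inverted output.
Only N9 stuck-at-0 is consistent with every test.

N9 stuck-at-0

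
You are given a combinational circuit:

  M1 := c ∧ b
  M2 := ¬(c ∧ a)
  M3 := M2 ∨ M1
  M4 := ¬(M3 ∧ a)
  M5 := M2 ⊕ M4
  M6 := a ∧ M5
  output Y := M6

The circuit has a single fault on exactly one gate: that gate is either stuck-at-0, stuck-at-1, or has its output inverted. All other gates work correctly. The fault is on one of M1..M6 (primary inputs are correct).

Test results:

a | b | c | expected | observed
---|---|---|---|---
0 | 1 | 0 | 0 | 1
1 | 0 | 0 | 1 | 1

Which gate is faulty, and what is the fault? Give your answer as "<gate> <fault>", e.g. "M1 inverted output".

Fault-free values for test 1 (a=0, b=1, c=0): M1=0, M2=1, M3=1, M4=1, M5=0, M6=0, giving Y=0. Observed 1.
Test 1: faults giving observed 1 are {M6 stuck-at-1, M6 inverted output}.
Test 2 (a=1, b=0, c=0): fault-free M1=0, M2=1, M3=1, M4=0, M5=1, M6=1 → 1; observed 1. Eliminates M6 inverted output.
Only M6 stuck-at-1 is consistent with every test.

M6 stuck-at-1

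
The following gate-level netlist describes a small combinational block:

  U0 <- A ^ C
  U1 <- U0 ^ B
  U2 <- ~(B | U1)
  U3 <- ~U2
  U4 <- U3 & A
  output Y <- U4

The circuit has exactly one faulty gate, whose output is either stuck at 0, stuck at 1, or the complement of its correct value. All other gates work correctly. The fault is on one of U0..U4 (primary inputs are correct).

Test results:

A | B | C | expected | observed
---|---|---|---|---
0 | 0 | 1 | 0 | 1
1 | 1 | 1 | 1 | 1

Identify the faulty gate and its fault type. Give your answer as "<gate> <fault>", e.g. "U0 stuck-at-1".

Fault-free values for test 1 (A=0, B=0, C=1): U0=1, U1=1, U2=0, U3=1, U4=0, giving Y=0. Observed 1.
Test 1: faults giving observed 1 are {U4 stuck-at-1, U4 inverted output}.
Test 2 (A=1, B=1, C=1): fault-free U0=0, U1=1, U2=0, U3=1, U4=1 → 1; observed 1. Eliminates U4 inverted output.
Only U4 stuck-at-1 is consistent with every test.

U4 stuck-at-1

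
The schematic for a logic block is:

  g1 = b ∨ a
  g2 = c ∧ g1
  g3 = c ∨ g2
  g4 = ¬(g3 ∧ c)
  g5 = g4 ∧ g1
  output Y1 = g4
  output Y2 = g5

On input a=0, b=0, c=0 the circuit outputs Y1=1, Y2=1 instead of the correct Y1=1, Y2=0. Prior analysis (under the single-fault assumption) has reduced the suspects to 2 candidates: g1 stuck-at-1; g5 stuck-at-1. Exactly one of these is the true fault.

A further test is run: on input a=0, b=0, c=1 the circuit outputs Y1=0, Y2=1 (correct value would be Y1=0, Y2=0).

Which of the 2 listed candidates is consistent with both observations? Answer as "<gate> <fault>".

g5 stuck-at-1

Evaluate each candidate on input a=0, b=0, c=1:
  g1 stuck-at-1: g1=1 [stuck-at-1], g2=1, g3=1, g4=0, g5=0 → Y1=0, Y2=0 — eliminated
  g5 stuck-at-1: g1=0, g2=0, g3=1, g4=0, g5=1 [stuck-at-1] → Y1=0, Y2=1 — matches
Only g5 stuck-at-1 reproduces the observed Y1=0, Y2=1.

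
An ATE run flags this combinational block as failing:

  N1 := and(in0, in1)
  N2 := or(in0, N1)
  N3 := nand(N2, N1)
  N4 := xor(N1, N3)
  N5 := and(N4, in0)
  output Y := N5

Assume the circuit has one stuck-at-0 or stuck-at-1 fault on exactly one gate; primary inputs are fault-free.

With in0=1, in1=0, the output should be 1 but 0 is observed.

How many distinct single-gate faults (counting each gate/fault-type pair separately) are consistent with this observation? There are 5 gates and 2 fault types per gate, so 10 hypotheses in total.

3

Fault-free: N1=0, N2=1, N3=1, N4=1, N5=1 → 1. Observed 0.
  N1 stuck-at-0: output 1 ✗
  N1 stuck-at-1: output 1 ✗
  N2 stuck-at-0: output 1 ✗
  N2 stuck-at-1: output 1 ✗
  N3 stuck-at-0: output 0 ✓
  N3 stuck-at-1: output 1 ✗
  N4 stuck-at-0: output 0 ✓
  N4 stuck-at-1: output 1 ✗
  N5 stuck-at-0: output 0 ✓
  N5 stuck-at-1: output 1 ✗
Consistent faults: {N3 stuck-at-0, N4 stuck-at-0, N5 stuck-at-0} — 3 in all.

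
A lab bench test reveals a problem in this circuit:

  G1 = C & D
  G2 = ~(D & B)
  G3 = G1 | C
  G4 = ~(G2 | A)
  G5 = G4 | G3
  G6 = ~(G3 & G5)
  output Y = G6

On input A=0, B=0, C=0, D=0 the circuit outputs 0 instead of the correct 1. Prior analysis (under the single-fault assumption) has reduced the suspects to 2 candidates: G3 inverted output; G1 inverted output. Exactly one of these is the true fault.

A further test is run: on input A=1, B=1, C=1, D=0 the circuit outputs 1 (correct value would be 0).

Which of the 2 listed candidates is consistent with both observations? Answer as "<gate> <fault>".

G3 inverted output

Evaluate each candidate on input A=1, B=1, C=1, D=0:
  G3 inverted output: G1=0, G2=1, G3=0 [inverted output], G4=0, G5=0, G6=1 → 1 — matches
  G1 inverted output: G1=1 [inverted output], G2=1, G3=1, G4=0, G5=1, G6=0 → 0 — eliminated
Only G3 inverted output reproduces the observed 1.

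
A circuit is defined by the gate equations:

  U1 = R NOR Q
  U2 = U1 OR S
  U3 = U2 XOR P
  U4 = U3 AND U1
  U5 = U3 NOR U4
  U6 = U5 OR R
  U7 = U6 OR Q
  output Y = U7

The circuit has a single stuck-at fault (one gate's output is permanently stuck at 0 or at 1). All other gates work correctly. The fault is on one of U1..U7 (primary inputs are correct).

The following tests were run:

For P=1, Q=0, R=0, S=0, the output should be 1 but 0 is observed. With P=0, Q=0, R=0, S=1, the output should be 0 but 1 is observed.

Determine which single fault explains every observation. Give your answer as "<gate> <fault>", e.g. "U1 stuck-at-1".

Fault-free values for test 1 (P=1, Q=0, R=0, S=0): U1=1, U2=1, U3=0, U4=0, U5=1, U6=1, U7=1, giving Y=1. Observed 0.
Test 1: faults giving observed 0 are {U1 stuck-at-0, U2 stuck-at-0, U3 stuck-at-1, U4 stuck-at-1, U5 stuck-at-0, U6 stuck-at-0, U7 stuck-at-0}.
Test 2 (P=0, Q=0, R=0, S=1): fault-free U1=1, U2=1, U3=1, U4=1, U5=0, U6=0, U7=0 → 0; observed 1. Eliminates U1 stuck-at-0, U3 stuck-at-1, U4 stuck-at-1, U5 stuck-at-0, U6 stuck-at-0, U7 stuck-at-0.
Only U2 stuck-at-0 is consistent with every test.

U2 stuck-at-0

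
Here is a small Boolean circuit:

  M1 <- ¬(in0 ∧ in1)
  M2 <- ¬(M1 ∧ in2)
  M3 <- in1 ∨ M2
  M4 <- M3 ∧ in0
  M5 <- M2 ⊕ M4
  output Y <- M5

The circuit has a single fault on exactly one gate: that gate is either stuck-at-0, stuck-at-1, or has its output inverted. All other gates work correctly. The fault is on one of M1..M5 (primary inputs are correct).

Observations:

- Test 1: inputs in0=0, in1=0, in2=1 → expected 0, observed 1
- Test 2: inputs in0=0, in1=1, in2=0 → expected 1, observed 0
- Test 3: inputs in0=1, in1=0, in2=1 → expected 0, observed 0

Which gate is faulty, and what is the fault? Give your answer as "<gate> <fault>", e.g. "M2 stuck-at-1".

Fault-free values for test 1 (in0=0, in1=0, in2=1): M1=1, M2=0, M3=0, M4=0, M5=0, giving Y=0. Observed 1.
Test 1: faults giving observed 1 are {M1 stuck-at-0, M1 inverted output, M2 stuck-at-1, M2 inverted output, M4 stuck-at-1, M4 inverted output, M5 stuck-at-1, M5 inverted output}.
Test 2 (in0=0, in1=1, in2=0): fault-free M1=1, M2=1, M3=1, M4=0, M5=1 → 1; observed 0. Eliminates M1 stuck-at-0, M1 inverted output, M2 stuck-at-1, M5 stuck-at-1.
Test 3 (in0=1, in1=0, in2=1): fault-free M1=1, M2=0, M3=0, M4=0, M5=0 → 0; observed 0. Eliminates M4 stuck-at-1, M4 inverted output, M5 inverted output.
Only M2 inverted output is consistent with every test.

M2 inverted output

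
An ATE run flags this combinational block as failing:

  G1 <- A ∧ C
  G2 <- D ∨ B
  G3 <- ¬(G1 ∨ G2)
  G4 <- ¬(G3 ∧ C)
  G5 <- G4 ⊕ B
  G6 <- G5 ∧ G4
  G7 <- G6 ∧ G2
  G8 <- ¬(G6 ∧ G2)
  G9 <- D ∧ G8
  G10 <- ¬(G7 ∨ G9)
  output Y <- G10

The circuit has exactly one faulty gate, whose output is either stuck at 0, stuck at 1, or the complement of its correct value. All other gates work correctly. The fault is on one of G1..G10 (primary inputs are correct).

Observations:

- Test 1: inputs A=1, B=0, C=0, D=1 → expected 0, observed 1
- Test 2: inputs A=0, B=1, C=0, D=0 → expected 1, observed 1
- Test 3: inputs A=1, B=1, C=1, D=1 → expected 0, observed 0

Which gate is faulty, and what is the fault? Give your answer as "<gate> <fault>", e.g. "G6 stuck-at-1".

Fault-free values for test 1 (A=1, B=0, C=0, D=1): G1=0, G2=1, G3=0, G4=1, G5=1, G6=1, G7=1, G8=0, G9=0, G10=0, giving Y=0. Observed 1.
Test 1: faults giving observed 1 are {G7 stuck-at-0, G7 inverted output, G10 stuck-at-1, G10 inverted output}.
Test 2 (A=0, B=1, C=0, D=0): fault-free G1=0, G2=1, G3=0, G4=1, G5=0, G6=0, G7=0, G8=1, G9=0, G10=1 → 1; observed 1. Eliminates G7 inverted output, G10 inverted output.
Test 3 (A=1, B=1, C=1, D=1): fault-free G1=1, G2=1, G3=0, G4=1, G5=0, G6=0, G7=0, G8=1, G9=1, G10=0 → 0; observed 0. Eliminates G10 stuck-at-1.
Only G7 stuck-at-0 is consistent with every test.

G7 stuck-at-0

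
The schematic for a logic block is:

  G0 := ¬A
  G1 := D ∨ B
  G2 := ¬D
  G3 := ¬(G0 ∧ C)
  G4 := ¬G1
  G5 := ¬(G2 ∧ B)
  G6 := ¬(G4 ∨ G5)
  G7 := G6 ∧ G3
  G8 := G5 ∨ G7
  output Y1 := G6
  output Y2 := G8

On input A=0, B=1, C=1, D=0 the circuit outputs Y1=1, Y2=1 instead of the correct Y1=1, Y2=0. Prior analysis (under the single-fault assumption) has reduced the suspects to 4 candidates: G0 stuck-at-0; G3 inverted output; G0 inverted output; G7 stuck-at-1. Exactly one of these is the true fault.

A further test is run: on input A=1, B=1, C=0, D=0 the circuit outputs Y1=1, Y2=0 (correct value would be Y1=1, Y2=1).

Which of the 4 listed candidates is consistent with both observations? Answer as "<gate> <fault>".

Evaluate each candidate on input A=1, B=1, C=0, D=0:
  G0 stuck-at-0: G0=0 [stuck-at-0], G1=1, G2=1, G3=1, G4=0, G5=0, G6=1, G7=1, G8=1 → Y1=1, Y2=1 — eliminated
  G3 inverted output: G0=0, G1=1, G2=1, G3=0 [inverted output], G4=0, G5=0, G6=1, G7=0, G8=0 → Y1=1, Y2=0 — matches
  G0 inverted output: G0=1 [inverted output], G1=1, G2=1, G3=1, G4=0, G5=0, G6=1, G7=1, G8=1 → Y1=1, Y2=1 — eliminated
  G7 stuck-at-1: G0=0, G1=1, G2=1, G3=1, G4=0, G5=0, G6=1, G7=1 [stuck-at-1], G8=1 → Y1=1, Y2=1 — eliminated
Only G3 inverted output reproduces the observed Y1=1, Y2=0.

G3 inverted output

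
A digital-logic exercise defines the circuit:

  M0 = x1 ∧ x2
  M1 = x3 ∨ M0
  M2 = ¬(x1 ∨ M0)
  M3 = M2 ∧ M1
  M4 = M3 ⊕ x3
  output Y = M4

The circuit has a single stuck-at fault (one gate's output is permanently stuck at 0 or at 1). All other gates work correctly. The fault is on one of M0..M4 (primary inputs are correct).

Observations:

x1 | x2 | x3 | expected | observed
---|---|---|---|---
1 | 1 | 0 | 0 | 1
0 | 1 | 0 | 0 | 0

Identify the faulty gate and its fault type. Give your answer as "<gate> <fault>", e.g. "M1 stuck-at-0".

Fault-free values for test 1 (x1=1, x2=1, x3=0): M0=1, M1=1, M2=0, M3=0, M4=0, giving Y=0. Observed 1.
Test 1: faults giving observed 1 are {M2 stuck-at-1, M3 stuck-at-1, M4 stuck-at-1}.
Test 2 (x1=0, x2=1, x3=0): fault-free M0=0, M1=0, M2=1, M3=0, M4=0 → 0; observed 0. Eliminates M3 stuck-at-1, M4 stuck-at-1.
Only M2 stuck-at-1 is consistent with every test.

M2 stuck-at-1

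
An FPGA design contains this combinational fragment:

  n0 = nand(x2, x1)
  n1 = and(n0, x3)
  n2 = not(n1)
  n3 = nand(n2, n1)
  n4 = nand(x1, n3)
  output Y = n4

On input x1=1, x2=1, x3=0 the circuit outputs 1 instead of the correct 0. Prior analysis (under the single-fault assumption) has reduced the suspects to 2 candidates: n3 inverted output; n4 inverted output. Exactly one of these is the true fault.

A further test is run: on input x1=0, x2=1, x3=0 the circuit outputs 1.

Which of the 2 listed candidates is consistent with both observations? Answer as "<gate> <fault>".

Evaluate each candidate on input x1=0, x2=1, x3=0:
  n3 inverted output: n0=1, n1=0, n2=1, n3=0 [inverted output], n4=1 → 1 — matches
  n4 inverted output: n0=1, n1=0, n2=1, n3=1, n4=0 [inverted output] → 0 — eliminated
Only n3 inverted output reproduces the observed 1.

n3 inverted output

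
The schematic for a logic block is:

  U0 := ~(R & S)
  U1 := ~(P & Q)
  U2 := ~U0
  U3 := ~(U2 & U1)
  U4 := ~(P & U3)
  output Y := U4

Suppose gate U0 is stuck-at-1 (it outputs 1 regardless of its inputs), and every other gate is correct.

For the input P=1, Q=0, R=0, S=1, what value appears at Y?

Propagate with U0 forced: U0=1 [stuck-at-1], U1=1, U2=0, U3=1, U4=0.
So Y = 0. (Same as the fault-free value — the fault is masked on this input.)

0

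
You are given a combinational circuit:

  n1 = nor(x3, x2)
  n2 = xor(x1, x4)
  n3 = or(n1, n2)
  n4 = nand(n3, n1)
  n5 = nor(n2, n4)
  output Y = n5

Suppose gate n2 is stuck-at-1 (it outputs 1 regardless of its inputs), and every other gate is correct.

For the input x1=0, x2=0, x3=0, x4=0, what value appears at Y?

Propagate with n2 forced: n1=1, n2=1 [stuck-at-1], n3=1, n4=0, n5=0.
So Y = 0. (Without the fault it would be 1.)

0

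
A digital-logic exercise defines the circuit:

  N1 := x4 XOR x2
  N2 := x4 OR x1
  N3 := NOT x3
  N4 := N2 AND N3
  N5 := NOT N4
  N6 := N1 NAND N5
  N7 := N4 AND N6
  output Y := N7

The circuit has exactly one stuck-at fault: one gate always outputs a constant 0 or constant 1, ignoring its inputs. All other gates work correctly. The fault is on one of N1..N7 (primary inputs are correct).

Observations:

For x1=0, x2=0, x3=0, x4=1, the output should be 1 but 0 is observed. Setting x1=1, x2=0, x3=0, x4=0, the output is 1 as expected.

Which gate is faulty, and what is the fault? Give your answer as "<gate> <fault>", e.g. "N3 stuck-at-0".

N5 stuck-at-1

Fault-free values for test 1 (x1=0, x2=0, x3=0, x4=1): N1=1, N2=1, N3=1, N4=1, N5=0, N6=1, N7=1, giving Y=1. Observed 0.
Test 1: faults giving observed 0 are {N2 stuck-at-0, N3 stuck-at-0, N4 stuck-at-0, N5 stuck-at-1, N6 stuck-at-0, N7 stuck-at-0}.
Test 2 (x1=1, x2=0, x3=0, x4=0): fault-free N1=0, N2=1, N3=1, N4=1, N5=0, N6=1, N7=1 → 1; observed 1. Eliminates N2 stuck-at-0, N3 stuck-at-0, N4 stuck-at-0, N6 stuck-at-0, N7 stuck-at-0.
Only N5 stuck-at-1 is consistent with every test.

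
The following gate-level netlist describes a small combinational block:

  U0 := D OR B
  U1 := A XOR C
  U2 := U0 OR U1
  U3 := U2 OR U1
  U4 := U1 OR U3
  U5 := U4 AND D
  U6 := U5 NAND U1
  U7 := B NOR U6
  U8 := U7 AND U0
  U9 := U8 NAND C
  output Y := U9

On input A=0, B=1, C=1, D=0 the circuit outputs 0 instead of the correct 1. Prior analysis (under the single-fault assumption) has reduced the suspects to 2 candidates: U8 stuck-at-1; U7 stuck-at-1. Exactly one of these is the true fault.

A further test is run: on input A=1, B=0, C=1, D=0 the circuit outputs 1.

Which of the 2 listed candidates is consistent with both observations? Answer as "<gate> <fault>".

U7 stuck-at-1

Evaluate each candidate on input A=1, B=0, C=1, D=0:
  U8 stuck-at-1: U0=0, U1=0, U2=0, U3=0, U4=0, U5=0, U6=1, U7=0, U8=1 [stuck-at-1], U9=0 → 0 — eliminated
  U7 stuck-at-1: U0=0, U1=0, U2=0, U3=0, U4=0, U5=0, U6=1, U7=1 [stuck-at-1], U8=0, U9=1 → 1 — matches
Only U7 stuck-at-1 reproduces the observed 1.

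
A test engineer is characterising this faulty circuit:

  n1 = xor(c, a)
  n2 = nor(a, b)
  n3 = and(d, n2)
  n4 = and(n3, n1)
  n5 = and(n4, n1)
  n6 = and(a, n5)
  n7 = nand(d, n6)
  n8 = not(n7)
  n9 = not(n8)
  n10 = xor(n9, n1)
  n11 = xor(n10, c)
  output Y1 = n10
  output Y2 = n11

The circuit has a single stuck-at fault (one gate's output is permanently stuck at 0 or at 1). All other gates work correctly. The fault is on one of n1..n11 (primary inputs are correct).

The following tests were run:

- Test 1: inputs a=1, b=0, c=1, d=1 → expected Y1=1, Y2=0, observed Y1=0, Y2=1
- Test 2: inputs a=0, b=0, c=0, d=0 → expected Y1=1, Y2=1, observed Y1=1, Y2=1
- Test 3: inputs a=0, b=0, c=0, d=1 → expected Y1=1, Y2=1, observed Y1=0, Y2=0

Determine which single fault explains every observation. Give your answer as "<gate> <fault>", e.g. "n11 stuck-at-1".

n6 stuck-at-1

Fault-free values for test 1 (a=1, b=0, c=1, d=1): n1=0, n2=0, n3=0, n4=0, n5=0, n6=0, n7=1, n8=0, n9=1, n10=1, n11=0, giving Y1=1, Y2=0. Observed Y1=0, Y2=1.
Test 1: faults giving observed Y1=0, Y2=1 are {n1 stuck-at-1, n5 stuck-at-1, n6 stuck-at-1, n7 stuck-at-0, n8 stuck-at-1, n9 stuck-at-0, n10 stuck-at-0}.
Test 2 (a=0, b=0, c=0, d=0): fault-free n1=0, n2=1, n3=0, n4=0, n5=0, n6=0, n7=1, n8=0, n9=1, n10=1, n11=1 → Y1=1, Y2=1; observed Y1=1, Y2=1. Eliminates n1 stuck-at-1, n7 stuck-at-0, n8 stuck-at-1, n9 stuck-at-0, n10 stuck-at-0.
Test 3 (a=0, b=0, c=0, d=1): fault-free n1=0, n2=1, n3=1, n4=0, n5=0, n6=0, n7=1, n8=0, n9=1, n10=1, n11=1 → Y1=1, Y2=1; observed Y1=0, Y2=0. Eliminates n5 stuck-at-1.
Only n6 stuck-at-1 is consistent with every test.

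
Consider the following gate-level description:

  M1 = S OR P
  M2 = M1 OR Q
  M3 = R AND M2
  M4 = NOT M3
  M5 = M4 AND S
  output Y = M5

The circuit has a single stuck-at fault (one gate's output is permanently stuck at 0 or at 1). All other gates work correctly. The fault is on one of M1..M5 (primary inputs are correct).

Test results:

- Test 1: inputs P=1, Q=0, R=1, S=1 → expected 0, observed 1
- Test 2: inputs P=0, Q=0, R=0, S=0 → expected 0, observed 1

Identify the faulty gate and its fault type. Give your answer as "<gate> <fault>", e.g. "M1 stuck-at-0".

M5 stuck-at-1

Fault-free values for test 1 (P=1, Q=0, R=1, S=1): M1=1, M2=1, M3=1, M4=0, M5=0, giving Y=0. Observed 1.
Test 1: faults giving observed 1 are {M1 stuck-at-0, M2 stuck-at-0, M3 stuck-at-0, M4 stuck-at-1, M5 stuck-at-1}.
Test 2 (P=0, Q=0, R=0, S=0): fault-free M1=0, M2=0, M3=0, M4=1, M5=0 → 0; observed 1. Eliminates M1 stuck-at-0, M2 stuck-at-0, M3 stuck-at-0, M4 stuck-at-1.
Only M5 stuck-at-1 is consistent with every test.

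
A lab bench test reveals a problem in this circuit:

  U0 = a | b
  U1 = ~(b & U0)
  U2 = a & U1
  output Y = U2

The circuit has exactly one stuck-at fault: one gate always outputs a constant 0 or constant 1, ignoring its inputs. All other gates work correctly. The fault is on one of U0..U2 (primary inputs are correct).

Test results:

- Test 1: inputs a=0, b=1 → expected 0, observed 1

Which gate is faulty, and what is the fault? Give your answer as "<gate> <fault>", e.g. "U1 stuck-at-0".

U2 stuck-at-1

Fault-free values for test 1 (a=0, b=1): U0=1, U1=0, U2=0, giving Y=0. Observed 1.
Test 1: faults giving observed 1 are {U2 stuck-at-1}.
Only U2 stuck-at-1 is consistent with every test.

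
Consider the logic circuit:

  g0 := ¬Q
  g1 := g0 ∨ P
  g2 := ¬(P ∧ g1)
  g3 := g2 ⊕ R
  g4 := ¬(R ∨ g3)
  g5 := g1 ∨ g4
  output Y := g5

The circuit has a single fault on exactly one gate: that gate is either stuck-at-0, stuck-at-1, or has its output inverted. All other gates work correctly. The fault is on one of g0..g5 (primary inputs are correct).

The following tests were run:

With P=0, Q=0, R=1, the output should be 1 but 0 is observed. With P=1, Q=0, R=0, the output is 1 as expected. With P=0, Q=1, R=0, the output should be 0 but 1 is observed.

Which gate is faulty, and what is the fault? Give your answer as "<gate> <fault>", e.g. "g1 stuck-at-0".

g0 inverted output

Fault-free values for test 1 (P=0, Q=0, R=1): g0=1, g1=1, g2=1, g3=0, g4=0, g5=1, giving Y=1. Observed 0.
Test 1: faults giving observed 0 are {g0 stuck-at-0, g0 inverted output, g1 stuck-at-0, g1 inverted output, g5 stuck-at-0, g5 inverted output}.
Test 2 (P=1, Q=0, R=0): fault-free g0=1, g1=1, g2=0, g3=0, g4=1, g5=1 → 1; observed 1. Eliminates g1 stuck-at-0, g1 inverted output, g5 stuck-at-0, g5 inverted output.
Test 3 (P=0, Q=1, R=0): fault-free g0=0, g1=0, g2=1, g3=1, g4=0, g5=0 → 0; observed 1. Eliminates g0 stuck-at-0.
Only g0 inverted output is consistent with every test.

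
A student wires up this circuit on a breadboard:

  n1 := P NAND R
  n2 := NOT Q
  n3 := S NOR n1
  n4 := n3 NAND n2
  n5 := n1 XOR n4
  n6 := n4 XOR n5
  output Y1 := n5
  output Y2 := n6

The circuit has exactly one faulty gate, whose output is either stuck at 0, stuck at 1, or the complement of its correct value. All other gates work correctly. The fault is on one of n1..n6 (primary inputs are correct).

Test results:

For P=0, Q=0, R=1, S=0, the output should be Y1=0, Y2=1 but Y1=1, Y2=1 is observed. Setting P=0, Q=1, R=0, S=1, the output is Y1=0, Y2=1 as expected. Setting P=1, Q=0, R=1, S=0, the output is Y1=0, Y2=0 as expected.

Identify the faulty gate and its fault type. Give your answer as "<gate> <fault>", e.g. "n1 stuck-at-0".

Fault-free values for test 1 (P=0, Q=0, R=1, S=0): n1=1, n2=1, n3=0, n4=1, n5=0, n6=1, giving Y1=0, Y2=1. Observed Y1=1, Y2=1.
Test 1: faults giving observed Y1=1, Y2=1 are {n3 stuck-at-1, n3 inverted output, n4 stuck-at-0, n4 inverted output}.
Test 2 (P=0, Q=1, R=0, S=1): fault-free n1=1, n2=0, n3=0, n4=1, n5=0, n6=1 → Y1=0, Y2=1; observed Y1=0, Y2=1. Eliminates n4 stuck-at-0, n4 inverted output.
Test 3 (P=1, Q=0, R=1, S=0): fault-free n1=0, n2=1, n3=1, n4=0, n5=0, n6=0 → Y1=0, Y2=0; observed Y1=0, Y2=0. Eliminates n3 inverted output.
Only n3 stuck-at-1 is consistent with every test.

n3 stuck-at-1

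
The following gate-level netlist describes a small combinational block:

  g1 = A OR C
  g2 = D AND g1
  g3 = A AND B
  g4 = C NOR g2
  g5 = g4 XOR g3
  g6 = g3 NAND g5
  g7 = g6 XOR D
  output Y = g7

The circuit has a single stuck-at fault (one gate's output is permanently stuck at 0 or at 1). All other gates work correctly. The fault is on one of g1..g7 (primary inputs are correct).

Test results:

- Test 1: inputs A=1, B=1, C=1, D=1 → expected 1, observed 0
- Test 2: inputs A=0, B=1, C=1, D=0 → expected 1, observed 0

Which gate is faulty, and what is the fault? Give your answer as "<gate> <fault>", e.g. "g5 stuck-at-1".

g7 stuck-at-0

Fault-free values for test 1 (A=1, B=1, C=1, D=1): g1=1, g2=1, g3=1, g4=0, g5=1, g6=0, g7=1, giving Y=1. Observed 0.
Test 1: faults giving observed 0 are {g3 stuck-at-0, g4 stuck-at-1, g5 stuck-at-0, g6 stuck-at-1, g7 stuck-at-0}.
Test 2 (A=0, B=1, C=1, D=0): fault-free g1=1, g2=0, g3=0, g4=0, g5=0, g6=1, g7=1 → 1; observed 0. Eliminates g3 stuck-at-0, g4 stuck-at-1, g5 stuck-at-0, g6 stuck-at-1.
Only g7 stuck-at-0 is consistent with every test.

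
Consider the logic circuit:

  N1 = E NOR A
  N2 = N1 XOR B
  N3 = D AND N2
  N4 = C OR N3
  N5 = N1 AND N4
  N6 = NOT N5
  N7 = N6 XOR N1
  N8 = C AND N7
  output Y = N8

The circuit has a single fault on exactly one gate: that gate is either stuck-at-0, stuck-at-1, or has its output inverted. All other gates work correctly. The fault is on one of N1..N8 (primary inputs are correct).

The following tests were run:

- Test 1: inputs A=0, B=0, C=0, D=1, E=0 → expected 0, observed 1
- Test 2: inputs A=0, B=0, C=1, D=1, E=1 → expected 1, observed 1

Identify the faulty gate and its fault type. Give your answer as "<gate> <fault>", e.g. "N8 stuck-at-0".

Fault-free values for test 1 (A=0, B=0, C=0, D=1, E=0): N1=1, N2=1, N3=1, N4=1, N5=1, N6=0, N7=1, N8=0, giving Y=0. Observed 1.
Test 1: faults giving observed 1 are {N8 stuck-at-1, N8 inverted output}.
Test 2 (A=0, B=0, C=1, D=1, E=1): fault-free N1=0, N2=0, N3=0, N4=1, N5=0, N6=1, N7=1, N8=1 → 1; observed 1. Eliminates N8 inverted output.
Only N8 stuck-at-1 is consistent with every test.

N8 stuck-at-1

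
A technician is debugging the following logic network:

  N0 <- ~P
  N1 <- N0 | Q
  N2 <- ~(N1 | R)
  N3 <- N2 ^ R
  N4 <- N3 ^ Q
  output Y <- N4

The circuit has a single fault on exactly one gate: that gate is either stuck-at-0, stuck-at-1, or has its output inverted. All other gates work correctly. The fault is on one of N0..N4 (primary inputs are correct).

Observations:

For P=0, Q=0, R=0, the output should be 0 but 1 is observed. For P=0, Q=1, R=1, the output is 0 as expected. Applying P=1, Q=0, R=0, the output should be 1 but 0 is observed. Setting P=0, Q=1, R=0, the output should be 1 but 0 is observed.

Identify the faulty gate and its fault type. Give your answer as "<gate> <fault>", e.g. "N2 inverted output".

N1 inverted output

Fault-free values for test 1 (P=0, Q=0, R=0): N0=1, N1=1, N2=0, N3=0, N4=0, giving Y=0. Observed 1.
Test 1: faults giving observed 1 are {N0 stuck-at-0, N0 inverted output, N1 stuck-at-0, N1 inverted output, N2 stuck-at-1, N2 inverted output, N3 stuck-at-1, N3 inverted output, N4 stuck-at-1, N4 inverted output}.
Test 2 (P=0, Q=1, R=1): fault-free N0=1, N1=1, N2=0, N3=1, N4=0 → 0; observed 0. Eliminates N2 stuck-at-1, N2 inverted output, N3 inverted output, N4 stuck-at-1, N4 inverted output.
Test 3 (P=1, Q=0, R=0): fault-free N0=0, N1=0, N2=1, N3=1, N4=1 → 1; observed 0. Eliminates N0 stuck-at-0, N1 stuck-at-0, N3 stuck-at-1.
Test 4 (P=0, Q=1, R=0): fault-free N0=1, N1=1, N2=0, N3=0, N4=1 → 1; observed 0. Eliminates N0 inverted output.
Only N1 inverted output is consistent with every test.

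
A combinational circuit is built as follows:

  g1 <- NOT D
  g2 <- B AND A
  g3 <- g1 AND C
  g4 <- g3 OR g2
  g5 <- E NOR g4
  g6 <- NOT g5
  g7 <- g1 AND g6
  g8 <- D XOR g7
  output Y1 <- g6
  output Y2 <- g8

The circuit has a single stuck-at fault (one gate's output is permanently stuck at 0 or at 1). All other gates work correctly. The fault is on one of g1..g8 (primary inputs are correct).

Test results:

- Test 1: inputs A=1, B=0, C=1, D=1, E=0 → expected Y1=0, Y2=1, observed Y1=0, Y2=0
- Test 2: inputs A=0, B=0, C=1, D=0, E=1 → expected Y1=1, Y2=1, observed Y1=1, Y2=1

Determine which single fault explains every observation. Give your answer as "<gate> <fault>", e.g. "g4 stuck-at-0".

Fault-free values for test 1 (A=1, B=0, C=1, D=1, E=0): g1=0, g2=0, g3=0, g4=0, g5=1, g6=0, g7=0, g8=1, giving Y1=0, Y2=1. Observed Y1=0, Y2=0.
Test 1: faults giving observed Y1=0, Y2=0 are {g7 stuck-at-1, g8 stuck-at-0}.
Test 2 (A=0, B=0, C=1, D=0, E=1): fault-free g1=1, g2=0, g3=1, g4=1, g5=0, g6=1, g7=1, g8=1 → Y1=1, Y2=1; observed Y1=1, Y2=1. Eliminates g8 stuck-at-0.
Only g7 stuck-at-1 is consistent with every test.

g7 stuck-at-1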